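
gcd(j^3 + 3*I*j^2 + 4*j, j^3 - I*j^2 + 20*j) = j^2 + 4*I*j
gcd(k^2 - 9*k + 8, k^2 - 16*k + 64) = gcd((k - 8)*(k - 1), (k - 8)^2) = k - 8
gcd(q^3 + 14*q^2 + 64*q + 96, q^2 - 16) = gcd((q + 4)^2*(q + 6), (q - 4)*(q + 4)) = q + 4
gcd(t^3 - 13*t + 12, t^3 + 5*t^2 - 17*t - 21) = t - 3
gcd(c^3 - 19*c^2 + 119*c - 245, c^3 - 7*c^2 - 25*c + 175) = c^2 - 12*c + 35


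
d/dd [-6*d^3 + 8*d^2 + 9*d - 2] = -18*d^2 + 16*d + 9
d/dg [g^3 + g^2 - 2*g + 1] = 3*g^2 + 2*g - 2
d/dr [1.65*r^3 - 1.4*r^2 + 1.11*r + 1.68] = 4.95*r^2 - 2.8*r + 1.11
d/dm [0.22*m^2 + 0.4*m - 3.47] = 0.44*m + 0.4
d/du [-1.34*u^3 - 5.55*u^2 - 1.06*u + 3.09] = -4.02*u^2 - 11.1*u - 1.06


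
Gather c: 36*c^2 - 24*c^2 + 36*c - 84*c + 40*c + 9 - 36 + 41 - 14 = 12*c^2 - 8*c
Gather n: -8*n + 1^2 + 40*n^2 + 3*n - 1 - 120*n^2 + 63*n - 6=-80*n^2 + 58*n - 6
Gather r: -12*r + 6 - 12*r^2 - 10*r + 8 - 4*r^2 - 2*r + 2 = -16*r^2 - 24*r + 16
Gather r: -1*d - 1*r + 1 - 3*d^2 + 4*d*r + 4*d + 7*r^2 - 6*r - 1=-3*d^2 + 3*d + 7*r^2 + r*(4*d - 7)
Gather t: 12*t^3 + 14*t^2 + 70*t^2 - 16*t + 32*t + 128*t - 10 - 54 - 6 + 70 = 12*t^3 + 84*t^2 + 144*t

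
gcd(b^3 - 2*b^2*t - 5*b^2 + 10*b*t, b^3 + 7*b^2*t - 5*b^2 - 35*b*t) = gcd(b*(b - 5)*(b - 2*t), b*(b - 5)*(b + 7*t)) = b^2 - 5*b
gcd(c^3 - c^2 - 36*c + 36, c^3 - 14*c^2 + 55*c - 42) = c^2 - 7*c + 6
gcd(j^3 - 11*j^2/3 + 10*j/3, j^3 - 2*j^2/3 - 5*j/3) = j^2 - 5*j/3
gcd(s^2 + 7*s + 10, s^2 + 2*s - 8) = 1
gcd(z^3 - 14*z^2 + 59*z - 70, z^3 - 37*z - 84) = z - 7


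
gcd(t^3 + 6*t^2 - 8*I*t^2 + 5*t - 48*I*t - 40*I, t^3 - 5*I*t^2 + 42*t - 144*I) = t - 8*I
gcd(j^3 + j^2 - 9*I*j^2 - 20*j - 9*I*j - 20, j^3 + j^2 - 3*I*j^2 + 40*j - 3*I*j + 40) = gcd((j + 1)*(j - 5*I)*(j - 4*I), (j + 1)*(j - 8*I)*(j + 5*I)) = j + 1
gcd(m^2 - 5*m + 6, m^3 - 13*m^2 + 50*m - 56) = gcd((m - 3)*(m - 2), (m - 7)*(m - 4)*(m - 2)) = m - 2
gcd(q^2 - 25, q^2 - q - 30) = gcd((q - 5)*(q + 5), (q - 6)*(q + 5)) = q + 5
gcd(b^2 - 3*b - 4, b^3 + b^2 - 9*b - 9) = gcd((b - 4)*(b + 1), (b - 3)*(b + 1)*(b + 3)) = b + 1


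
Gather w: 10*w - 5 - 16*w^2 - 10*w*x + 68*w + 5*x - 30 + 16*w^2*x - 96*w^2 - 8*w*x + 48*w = w^2*(16*x - 112) + w*(126 - 18*x) + 5*x - 35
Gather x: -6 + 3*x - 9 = 3*x - 15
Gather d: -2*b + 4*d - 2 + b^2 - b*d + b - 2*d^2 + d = b^2 - b - 2*d^2 + d*(5 - b) - 2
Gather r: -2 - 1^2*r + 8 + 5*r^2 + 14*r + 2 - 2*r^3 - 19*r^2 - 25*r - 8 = -2*r^3 - 14*r^2 - 12*r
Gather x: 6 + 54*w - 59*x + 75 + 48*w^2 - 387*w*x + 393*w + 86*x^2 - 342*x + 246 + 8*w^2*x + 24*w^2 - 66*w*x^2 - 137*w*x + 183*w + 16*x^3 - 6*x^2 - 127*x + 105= 72*w^2 + 630*w + 16*x^3 + x^2*(80 - 66*w) + x*(8*w^2 - 524*w - 528) + 432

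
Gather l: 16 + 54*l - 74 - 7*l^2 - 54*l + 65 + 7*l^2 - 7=0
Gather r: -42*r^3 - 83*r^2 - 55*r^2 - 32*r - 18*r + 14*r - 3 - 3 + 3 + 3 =-42*r^3 - 138*r^2 - 36*r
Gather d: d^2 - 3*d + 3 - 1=d^2 - 3*d + 2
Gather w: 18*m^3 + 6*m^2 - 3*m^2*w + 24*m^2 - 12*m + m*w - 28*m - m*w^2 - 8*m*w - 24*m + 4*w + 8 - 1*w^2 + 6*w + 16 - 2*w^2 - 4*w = 18*m^3 + 30*m^2 - 64*m + w^2*(-m - 3) + w*(-3*m^2 - 7*m + 6) + 24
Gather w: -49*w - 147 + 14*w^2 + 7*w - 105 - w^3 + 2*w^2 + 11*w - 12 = -w^3 + 16*w^2 - 31*w - 264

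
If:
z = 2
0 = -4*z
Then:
No Solution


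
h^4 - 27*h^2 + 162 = (h - 3)*(h + 3)*(h - 3*sqrt(2))*(h + 3*sqrt(2))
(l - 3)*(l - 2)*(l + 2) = l^3 - 3*l^2 - 4*l + 12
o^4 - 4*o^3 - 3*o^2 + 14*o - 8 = (o - 4)*(o - 1)^2*(o + 2)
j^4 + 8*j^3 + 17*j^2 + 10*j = j*(j + 1)*(j + 2)*(j + 5)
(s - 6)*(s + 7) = s^2 + s - 42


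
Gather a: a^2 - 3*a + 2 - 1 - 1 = a^2 - 3*a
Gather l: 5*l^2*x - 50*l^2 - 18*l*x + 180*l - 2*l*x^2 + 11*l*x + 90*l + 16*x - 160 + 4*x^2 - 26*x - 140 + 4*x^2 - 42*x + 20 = l^2*(5*x - 50) + l*(-2*x^2 - 7*x + 270) + 8*x^2 - 52*x - 280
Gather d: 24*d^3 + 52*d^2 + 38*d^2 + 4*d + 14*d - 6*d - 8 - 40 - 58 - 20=24*d^3 + 90*d^2 + 12*d - 126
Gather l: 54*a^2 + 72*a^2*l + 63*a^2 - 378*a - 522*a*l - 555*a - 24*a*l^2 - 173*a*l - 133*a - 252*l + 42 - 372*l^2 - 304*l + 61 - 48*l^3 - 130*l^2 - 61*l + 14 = 117*a^2 - 1066*a - 48*l^3 + l^2*(-24*a - 502) + l*(72*a^2 - 695*a - 617) + 117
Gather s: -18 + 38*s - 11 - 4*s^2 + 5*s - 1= -4*s^2 + 43*s - 30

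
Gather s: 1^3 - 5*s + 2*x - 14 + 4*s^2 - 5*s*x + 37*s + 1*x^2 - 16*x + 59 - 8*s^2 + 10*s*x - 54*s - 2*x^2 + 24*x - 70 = -4*s^2 + s*(5*x - 22) - x^2 + 10*x - 24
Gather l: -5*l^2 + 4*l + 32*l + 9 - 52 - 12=-5*l^2 + 36*l - 55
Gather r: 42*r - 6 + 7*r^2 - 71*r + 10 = 7*r^2 - 29*r + 4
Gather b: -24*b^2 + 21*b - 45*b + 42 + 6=-24*b^2 - 24*b + 48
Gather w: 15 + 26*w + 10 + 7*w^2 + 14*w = 7*w^2 + 40*w + 25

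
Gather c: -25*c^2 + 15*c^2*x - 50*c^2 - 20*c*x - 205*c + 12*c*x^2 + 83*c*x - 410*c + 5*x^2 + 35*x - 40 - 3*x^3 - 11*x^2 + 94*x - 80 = c^2*(15*x - 75) + c*(12*x^2 + 63*x - 615) - 3*x^3 - 6*x^2 + 129*x - 120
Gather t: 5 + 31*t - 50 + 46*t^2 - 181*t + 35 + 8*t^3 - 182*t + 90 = 8*t^3 + 46*t^2 - 332*t + 80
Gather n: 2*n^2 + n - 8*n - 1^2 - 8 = 2*n^2 - 7*n - 9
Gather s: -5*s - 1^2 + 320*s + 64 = 315*s + 63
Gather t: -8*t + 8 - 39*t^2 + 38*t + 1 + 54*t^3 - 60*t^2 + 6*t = 54*t^3 - 99*t^2 + 36*t + 9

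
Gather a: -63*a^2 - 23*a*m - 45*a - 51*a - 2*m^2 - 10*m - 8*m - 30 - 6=-63*a^2 + a*(-23*m - 96) - 2*m^2 - 18*m - 36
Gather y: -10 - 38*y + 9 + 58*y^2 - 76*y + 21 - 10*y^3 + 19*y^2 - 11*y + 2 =-10*y^3 + 77*y^2 - 125*y + 22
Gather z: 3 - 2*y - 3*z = -2*y - 3*z + 3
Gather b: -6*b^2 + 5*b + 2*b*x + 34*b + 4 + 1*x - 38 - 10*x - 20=-6*b^2 + b*(2*x + 39) - 9*x - 54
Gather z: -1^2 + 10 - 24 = -15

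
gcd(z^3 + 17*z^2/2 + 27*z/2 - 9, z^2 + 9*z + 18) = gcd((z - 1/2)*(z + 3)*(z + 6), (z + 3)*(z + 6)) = z^2 + 9*z + 18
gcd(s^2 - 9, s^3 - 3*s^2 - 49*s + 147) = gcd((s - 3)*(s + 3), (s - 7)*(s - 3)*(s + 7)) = s - 3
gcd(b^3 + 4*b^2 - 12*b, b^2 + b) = b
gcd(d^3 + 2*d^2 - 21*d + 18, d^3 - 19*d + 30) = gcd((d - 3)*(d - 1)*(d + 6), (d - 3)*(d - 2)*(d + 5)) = d - 3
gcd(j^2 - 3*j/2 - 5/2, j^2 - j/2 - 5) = j - 5/2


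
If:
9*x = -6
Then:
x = -2/3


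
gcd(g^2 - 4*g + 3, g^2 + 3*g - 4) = g - 1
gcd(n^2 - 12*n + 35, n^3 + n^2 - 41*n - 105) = n - 7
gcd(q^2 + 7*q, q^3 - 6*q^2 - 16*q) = q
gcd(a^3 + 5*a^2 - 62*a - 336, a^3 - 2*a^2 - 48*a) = a^2 - 2*a - 48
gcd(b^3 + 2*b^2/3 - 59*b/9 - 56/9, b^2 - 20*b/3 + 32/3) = b - 8/3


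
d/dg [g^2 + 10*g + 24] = 2*g + 10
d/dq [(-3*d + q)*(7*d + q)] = 4*d + 2*q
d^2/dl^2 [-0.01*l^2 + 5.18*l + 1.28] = -0.0200000000000000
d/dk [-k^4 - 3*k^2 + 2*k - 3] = -4*k^3 - 6*k + 2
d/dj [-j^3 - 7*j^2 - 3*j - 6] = -3*j^2 - 14*j - 3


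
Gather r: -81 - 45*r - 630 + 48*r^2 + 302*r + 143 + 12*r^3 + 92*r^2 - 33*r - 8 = 12*r^3 + 140*r^2 + 224*r - 576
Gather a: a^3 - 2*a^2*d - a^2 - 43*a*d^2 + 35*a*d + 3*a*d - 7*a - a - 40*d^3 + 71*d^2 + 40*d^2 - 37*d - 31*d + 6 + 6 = a^3 + a^2*(-2*d - 1) + a*(-43*d^2 + 38*d - 8) - 40*d^3 + 111*d^2 - 68*d + 12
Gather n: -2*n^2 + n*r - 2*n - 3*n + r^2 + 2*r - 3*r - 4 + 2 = -2*n^2 + n*(r - 5) + r^2 - r - 2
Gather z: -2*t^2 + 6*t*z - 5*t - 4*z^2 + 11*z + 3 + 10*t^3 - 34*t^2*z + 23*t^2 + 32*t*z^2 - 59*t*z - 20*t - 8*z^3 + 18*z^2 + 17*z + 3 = 10*t^3 + 21*t^2 - 25*t - 8*z^3 + z^2*(32*t + 14) + z*(-34*t^2 - 53*t + 28) + 6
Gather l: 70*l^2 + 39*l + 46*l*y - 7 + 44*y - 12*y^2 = 70*l^2 + l*(46*y + 39) - 12*y^2 + 44*y - 7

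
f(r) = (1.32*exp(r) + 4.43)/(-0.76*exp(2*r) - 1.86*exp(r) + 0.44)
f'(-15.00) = 0.00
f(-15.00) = 10.07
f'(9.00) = 0.00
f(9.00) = 0.00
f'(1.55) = 0.47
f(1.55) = -0.42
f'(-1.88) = 78.54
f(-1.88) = 33.44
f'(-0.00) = 3.48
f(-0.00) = -2.64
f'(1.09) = 0.80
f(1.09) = -0.71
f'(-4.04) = 0.95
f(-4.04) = 10.94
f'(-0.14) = 4.37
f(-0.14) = -3.18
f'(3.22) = 0.07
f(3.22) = -0.07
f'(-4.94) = 0.35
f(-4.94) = 10.41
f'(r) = (1.32*exp(r) + 4.43)*(1.52*exp(2*r) + 1.86*exp(r))/(-0.76*exp(2*r) - 1.86*exp(r) + 0.44)^2 + 1.32*exp(r)/(-0.76*exp(2*r) - 1.86*exp(r) + 0.44) = (1.0032*exp(2*r) + 6.7336*exp(r) + 8.8206)*exp(r)/(0.5776*exp(4*r) + 2.8272*exp(3*r) + 2.7908*exp(2*r) - 1.6368*exp(r) + 0.1936)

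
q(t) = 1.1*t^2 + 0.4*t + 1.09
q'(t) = 2.2*t + 0.4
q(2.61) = 9.63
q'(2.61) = 6.14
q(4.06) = 20.85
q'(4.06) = 9.33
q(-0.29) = 1.07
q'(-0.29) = -0.24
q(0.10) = 1.14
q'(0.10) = 0.62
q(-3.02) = 9.91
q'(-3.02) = -6.24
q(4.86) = 29.02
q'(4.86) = 11.09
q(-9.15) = 89.52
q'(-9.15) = -19.73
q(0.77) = 2.05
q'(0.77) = 2.09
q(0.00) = 1.09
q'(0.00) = 0.40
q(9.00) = 93.79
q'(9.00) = 20.20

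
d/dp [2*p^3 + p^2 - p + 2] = 6*p^2 + 2*p - 1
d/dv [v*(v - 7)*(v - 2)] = 3*v^2 - 18*v + 14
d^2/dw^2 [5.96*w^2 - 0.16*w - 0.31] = 11.9200000000000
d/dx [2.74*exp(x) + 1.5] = 2.74*exp(x)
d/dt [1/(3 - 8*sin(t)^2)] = 8*sin(2*t)/(1 - 4*cos(2*t))^2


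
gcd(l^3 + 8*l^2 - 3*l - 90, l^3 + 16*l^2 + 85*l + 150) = l^2 + 11*l + 30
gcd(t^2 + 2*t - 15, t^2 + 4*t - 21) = t - 3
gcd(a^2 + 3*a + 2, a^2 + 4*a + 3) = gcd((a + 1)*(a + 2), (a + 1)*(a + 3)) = a + 1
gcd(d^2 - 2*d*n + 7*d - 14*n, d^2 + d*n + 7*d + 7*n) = d + 7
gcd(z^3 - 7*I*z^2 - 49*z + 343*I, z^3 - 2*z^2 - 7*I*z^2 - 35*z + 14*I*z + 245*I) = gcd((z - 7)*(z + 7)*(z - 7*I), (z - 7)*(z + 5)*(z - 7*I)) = z^2 + z*(-7 - 7*I) + 49*I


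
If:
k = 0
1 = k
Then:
No Solution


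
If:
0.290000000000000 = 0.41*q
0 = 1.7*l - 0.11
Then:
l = 0.06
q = 0.71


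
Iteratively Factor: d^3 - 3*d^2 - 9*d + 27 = (d - 3)*(d^2 - 9) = (d - 3)^2*(d + 3)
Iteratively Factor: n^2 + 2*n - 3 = (n - 1)*(n + 3)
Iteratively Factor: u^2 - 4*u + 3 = (u - 1)*(u - 3)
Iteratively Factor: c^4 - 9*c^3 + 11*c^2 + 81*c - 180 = (c + 3)*(c^3 - 12*c^2 + 47*c - 60) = (c - 4)*(c + 3)*(c^2 - 8*c + 15) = (c - 4)*(c - 3)*(c + 3)*(c - 5)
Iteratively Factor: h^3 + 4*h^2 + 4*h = (h + 2)*(h^2 + 2*h) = h*(h + 2)*(h + 2)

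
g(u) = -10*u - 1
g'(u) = -10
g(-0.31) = 2.10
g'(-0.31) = -10.00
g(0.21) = -3.10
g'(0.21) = -10.00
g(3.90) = -40.00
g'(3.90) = -10.00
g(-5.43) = 53.30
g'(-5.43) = -10.00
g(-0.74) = 6.40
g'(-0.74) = -10.00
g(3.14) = -32.40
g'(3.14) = -10.00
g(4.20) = -43.00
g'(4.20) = -10.00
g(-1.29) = 11.90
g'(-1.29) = -10.00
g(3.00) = -31.00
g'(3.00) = -10.00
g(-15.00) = 149.00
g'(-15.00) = -10.00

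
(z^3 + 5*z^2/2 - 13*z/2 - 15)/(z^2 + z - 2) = (2*z^2 + z - 15)/(2*(z - 1))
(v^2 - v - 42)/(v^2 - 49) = (v + 6)/(v + 7)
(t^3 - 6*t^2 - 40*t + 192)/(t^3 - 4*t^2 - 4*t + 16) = (t^2 - 2*t - 48)/(t^2 - 4)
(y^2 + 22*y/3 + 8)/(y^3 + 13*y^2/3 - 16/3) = (y + 6)/(y^2 + 3*y - 4)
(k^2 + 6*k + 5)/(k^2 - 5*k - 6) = (k + 5)/(k - 6)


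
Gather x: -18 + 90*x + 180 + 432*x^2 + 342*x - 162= 432*x^2 + 432*x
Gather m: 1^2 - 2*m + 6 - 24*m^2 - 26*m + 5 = -24*m^2 - 28*m + 12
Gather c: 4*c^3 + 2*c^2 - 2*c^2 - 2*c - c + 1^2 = 4*c^3 - 3*c + 1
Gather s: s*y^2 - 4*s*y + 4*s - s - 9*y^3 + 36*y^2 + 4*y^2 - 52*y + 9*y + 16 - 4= s*(y^2 - 4*y + 3) - 9*y^3 + 40*y^2 - 43*y + 12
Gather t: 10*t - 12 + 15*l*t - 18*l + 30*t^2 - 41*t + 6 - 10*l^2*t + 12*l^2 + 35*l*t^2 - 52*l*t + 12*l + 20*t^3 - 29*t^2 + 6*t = 12*l^2 - 6*l + 20*t^3 + t^2*(35*l + 1) + t*(-10*l^2 - 37*l - 25) - 6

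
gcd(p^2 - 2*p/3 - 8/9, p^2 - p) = 1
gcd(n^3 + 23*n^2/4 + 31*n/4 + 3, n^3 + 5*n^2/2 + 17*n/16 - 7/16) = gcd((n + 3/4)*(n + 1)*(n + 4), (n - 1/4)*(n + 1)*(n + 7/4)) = n + 1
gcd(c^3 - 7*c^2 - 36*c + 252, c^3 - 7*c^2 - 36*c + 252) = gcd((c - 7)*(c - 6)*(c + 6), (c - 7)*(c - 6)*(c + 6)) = c^3 - 7*c^2 - 36*c + 252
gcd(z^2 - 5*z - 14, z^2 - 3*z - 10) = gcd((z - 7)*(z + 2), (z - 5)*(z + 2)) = z + 2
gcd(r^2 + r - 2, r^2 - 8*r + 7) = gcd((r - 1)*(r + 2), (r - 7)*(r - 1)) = r - 1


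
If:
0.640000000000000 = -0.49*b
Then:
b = -1.31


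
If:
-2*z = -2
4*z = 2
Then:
No Solution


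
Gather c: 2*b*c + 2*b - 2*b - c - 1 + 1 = c*(2*b - 1)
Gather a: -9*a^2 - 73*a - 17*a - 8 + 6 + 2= -9*a^2 - 90*a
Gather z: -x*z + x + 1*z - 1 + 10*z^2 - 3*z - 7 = x + 10*z^2 + z*(-x - 2) - 8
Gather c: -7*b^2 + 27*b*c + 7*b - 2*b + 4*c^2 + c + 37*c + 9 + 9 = -7*b^2 + 5*b + 4*c^2 + c*(27*b + 38) + 18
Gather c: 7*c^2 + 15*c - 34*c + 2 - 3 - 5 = 7*c^2 - 19*c - 6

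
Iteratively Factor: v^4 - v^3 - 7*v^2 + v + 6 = (v + 2)*(v^3 - 3*v^2 - v + 3) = (v + 1)*(v + 2)*(v^2 - 4*v + 3) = (v - 3)*(v + 1)*(v + 2)*(v - 1)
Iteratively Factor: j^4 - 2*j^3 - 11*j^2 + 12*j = (j + 3)*(j^3 - 5*j^2 + 4*j) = j*(j + 3)*(j^2 - 5*j + 4) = j*(j - 4)*(j + 3)*(j - 1)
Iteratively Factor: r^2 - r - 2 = (r - 2)*(r + 1)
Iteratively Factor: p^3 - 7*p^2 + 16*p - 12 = (p - 2)*(p^2 - 5*p + 6) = (p - 3)*(p - 2)*(p - 2)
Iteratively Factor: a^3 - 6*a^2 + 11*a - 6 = (a - 1)*(a^2 - 5*a + 6) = (a - 3)*(a - 1)*(a - 2)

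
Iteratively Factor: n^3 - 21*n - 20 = (n + 1)*(n^2 - n - 20) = (n - 5)*(n + 1)*(n + 4)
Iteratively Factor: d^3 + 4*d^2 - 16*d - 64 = (d - 4)*(d^2 + 8*d + 16) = (d - 4)*(d + 4)*(d + 4)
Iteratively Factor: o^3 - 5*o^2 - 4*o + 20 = (o - 5)*(o^2 - 4) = (o - 5)*(o - 2)*(o + 2)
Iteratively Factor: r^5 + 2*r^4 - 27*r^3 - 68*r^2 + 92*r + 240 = (r + 4)*(r^4 - 2*r^3 - 19*r^2 + 8*r + 60) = (r + 2)*(r + 4)*(r^3 - 4*r^2 - 11*r + 30) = (r - 2)*(r + 2)*(r + 4)*(r^2 - 2*r - 15) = (r - 5)*(r - 2)*(r + 2)*(r + 4)*(r + 3)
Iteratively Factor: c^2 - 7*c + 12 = (c - 4)*(c - 3)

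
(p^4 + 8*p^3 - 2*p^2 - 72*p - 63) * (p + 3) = p^5 + 11*p^4 + 22*p^3 - 78*p^2 - 279*p - 189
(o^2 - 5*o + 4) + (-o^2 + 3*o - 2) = 2 - 2*o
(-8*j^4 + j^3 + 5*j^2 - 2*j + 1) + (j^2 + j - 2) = -8*j^4 + j^3 + 6*j^2 - j - 1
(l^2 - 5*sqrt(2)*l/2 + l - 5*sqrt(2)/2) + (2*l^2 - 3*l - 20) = 3*l^2 - 5*sqrt(2)*l/2 - 2*l - 20 - 5*sqrt(2)/2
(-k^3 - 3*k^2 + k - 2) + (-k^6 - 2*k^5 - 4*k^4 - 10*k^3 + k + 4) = -k^6 - 2*k^5 - 4*k^4 - 11*k^3 - 3*k^2 + 2*k + 2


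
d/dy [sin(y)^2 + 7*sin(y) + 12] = (2*sin(y) + 7)*cos(y)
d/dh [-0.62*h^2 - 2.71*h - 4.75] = -1.24*h - 2.71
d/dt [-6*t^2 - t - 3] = -12*t - 1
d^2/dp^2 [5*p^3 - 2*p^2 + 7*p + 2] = 30*p - 4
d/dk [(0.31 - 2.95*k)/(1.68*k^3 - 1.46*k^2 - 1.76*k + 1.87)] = (9.912*k^3 - 5.8694*k^2 + 0.9052*k - 4.9709)/(2.8224*k^6 - 4.9056*k^5 - 3.782*k^4 + 11.4224*k^3 - 2.3628*k^2 - 6.5824*k + 3.4969)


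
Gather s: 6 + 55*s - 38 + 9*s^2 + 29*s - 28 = 9*s^2 + 84*s - 60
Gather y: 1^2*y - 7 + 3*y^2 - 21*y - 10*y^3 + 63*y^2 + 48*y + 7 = -10*y^3 + 66*y^2 + 28*y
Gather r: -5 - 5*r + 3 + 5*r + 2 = 0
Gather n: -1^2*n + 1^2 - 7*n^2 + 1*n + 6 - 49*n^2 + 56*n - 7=-56*n^2 + 56*n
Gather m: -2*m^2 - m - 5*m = -2*m^2 - 6*m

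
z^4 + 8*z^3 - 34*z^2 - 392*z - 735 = (z - 7)*(z + 3)*(z + 5)*(z + 7)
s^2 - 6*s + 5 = (s - 5)*(s - 1)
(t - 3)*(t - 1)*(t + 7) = t^3 + 3*t^2 - 25*t + 21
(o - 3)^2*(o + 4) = o^3 - 2*o^2 - 15*o + 36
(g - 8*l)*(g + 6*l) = g^2 - 2*g*l - 48*l^2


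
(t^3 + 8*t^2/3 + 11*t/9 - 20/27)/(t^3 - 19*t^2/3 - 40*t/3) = (t^2 + t - 4/9)/(t*(t - 8))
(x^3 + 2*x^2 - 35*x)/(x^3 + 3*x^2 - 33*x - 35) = x/(x + 1)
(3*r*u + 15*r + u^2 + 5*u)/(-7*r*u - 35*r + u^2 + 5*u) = (-3*r - u)/(7*r - u)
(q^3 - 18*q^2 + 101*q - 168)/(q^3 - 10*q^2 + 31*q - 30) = (q^2 - 15*q + 56)/(q^2 - 7*q + 10)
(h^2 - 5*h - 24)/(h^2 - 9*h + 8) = (h + 3)/(h - 1)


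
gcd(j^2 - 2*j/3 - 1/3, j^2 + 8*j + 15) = 1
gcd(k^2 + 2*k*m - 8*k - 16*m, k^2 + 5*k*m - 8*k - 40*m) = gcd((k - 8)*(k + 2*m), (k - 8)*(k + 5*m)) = k - 8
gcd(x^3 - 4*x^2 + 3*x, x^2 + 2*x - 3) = x - 1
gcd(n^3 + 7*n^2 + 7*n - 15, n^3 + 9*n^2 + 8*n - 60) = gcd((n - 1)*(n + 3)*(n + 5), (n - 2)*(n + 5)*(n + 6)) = n + 5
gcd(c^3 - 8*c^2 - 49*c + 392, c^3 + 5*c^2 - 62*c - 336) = c^2 - c - 56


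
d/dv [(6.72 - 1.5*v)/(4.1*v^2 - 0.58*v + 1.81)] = (6.15*v^2 - 55.104*v + 1.1826)/(16.81*v^4 - 4.756*v^3 + 15.1784*v^2 - 2.0996*v + 3.2761)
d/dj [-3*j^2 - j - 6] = -6*j - 1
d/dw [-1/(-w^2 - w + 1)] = (-2*w - 1)/(w^2 + w - 1)^2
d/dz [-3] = 0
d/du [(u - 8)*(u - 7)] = 2*u - 15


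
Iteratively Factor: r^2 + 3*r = (r)*(r + 3)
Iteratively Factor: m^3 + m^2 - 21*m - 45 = (m + 3)*(m^2 - 2*m - 15) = (m - 5)*(m + 3)*(m + 3)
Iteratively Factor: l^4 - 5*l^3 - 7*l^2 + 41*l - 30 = (l - 1)*(l^3 - 4*l^2 - 11*l + 30) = (l - 2)*(l - 1)*(l^2 - 2*l - 15) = (l - 2)*(l - 1)*(l + 3)*(l - 5)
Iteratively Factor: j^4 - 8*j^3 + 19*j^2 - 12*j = (j - 1)*(j^3 - 7*j^2 + 12*j) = j*(j - 1)*(j^2 - 7*j + 12) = j*(j - 3)*(j - 1)*(j - 4)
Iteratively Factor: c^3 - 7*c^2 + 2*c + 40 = (c + 2)*(c^2 - 9*c + 20) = (c - 4)*(c + 2)*(c - 5)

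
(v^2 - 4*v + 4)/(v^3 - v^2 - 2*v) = (v - 2)/(v*(v + 1))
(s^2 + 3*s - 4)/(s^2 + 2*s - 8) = (s - 1)/(s - 2)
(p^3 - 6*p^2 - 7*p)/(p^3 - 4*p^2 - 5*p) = (p - 7)/(p - 5)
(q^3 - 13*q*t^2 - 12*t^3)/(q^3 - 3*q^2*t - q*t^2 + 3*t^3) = (q^2 - q*t - 12*t^2)/(q^2 - 4*q*t + 3*t^2)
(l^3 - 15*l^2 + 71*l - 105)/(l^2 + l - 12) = (l^2 - 12*l + 35)/(l + 4)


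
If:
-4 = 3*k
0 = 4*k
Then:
No Solution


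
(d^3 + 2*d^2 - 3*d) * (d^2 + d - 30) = d^5 + 3*d^4 - 31*d^3 - 63*d^2 + 90*d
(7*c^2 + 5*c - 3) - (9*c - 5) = 7*c^2 - 4*c + 2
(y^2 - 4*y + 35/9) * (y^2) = y^4 - 4*y^3 + 35*y^2/9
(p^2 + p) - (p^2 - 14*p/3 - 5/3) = 17*p/3 + 5/3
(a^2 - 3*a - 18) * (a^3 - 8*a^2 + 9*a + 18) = a^5 - 11*a^4 + 15*a^3 + 135*a^2 - 216*a - 324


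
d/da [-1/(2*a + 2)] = 1/(2*(a + 1)^2)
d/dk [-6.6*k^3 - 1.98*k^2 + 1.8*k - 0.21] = -19.8*k^2 - 3.96*k + 1.8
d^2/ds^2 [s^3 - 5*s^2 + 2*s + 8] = 6*s - 10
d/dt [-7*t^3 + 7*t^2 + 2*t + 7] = -21*t^2 + 14*t + 2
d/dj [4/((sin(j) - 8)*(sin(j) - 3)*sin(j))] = 4*(-3*cos(j) + 22/tan(j) - 24*cos(j)/sin(j)^2)/((sin(j) - 8)^2*(sin(j) - 3)^2)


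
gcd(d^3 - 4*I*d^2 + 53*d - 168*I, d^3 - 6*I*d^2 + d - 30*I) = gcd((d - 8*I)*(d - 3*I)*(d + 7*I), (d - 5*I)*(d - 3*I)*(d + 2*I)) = d - 3*I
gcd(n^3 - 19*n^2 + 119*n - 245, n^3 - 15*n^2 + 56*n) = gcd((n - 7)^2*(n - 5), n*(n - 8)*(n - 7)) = n - 7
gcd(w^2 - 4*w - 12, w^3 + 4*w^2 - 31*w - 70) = w + 2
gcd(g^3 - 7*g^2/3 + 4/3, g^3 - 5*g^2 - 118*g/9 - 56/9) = g + 2/3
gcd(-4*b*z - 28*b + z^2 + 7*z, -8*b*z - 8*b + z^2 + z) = 1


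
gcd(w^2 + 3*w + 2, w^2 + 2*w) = w + 2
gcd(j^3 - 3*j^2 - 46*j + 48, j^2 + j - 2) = j - 1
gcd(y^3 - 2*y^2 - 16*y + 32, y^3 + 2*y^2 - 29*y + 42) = y - 2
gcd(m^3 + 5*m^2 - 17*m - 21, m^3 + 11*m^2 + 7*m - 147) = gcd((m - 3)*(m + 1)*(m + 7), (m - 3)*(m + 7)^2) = m^2 + 4*m - 21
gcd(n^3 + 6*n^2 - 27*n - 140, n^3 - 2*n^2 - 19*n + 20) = n^2 - n - 20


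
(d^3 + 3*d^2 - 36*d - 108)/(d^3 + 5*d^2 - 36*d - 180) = (d + 3)/(d + 5)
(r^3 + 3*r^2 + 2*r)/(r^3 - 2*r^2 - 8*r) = (r + 1)/(r - 4)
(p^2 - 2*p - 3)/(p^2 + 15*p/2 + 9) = 2*(p^2 - 2*p - 3)/(2*p^2 + 15*p + 18)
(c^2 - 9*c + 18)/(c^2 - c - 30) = (c - 3)/(c + 5)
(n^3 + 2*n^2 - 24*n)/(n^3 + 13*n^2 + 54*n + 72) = n*(n - 4)/(n^2 + 7*n + 12)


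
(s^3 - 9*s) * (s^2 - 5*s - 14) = s^5 - 5*s^4 - 23*s^3 + 45*s^2 + 126*s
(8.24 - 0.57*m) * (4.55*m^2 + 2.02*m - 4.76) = -2.5935*m^3 + 36.3406*m^2 + 19.358*m - 39.2224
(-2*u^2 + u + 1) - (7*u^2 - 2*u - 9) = -9*u^2 + 3*u + 10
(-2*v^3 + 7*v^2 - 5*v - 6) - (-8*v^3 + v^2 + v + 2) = 6*v^3 + 6*v^2 - 6*v - 8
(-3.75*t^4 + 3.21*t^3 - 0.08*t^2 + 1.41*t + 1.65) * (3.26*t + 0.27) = -12.225*t^5 + 9.4521*t^4 + 0.6059*t^3 + 4.575*t^2 + 5.7597*t + 0.4455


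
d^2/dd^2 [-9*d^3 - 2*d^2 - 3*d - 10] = -54*d - 4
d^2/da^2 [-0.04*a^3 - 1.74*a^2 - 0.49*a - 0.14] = -0.24*a - 3.48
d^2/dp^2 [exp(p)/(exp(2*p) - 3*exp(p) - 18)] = ((9 - 8*exp(p))*(-exp(2*p) + 3*exp(p) + 18)*exp(p) - 2*(2*exp(p) - 3)^2*exp(2*p) - (-exp(2*p) + 3*exp(p) + 18)^2)*exp(p)/(-exp(2*p) + 3*exp(p) + 18)^3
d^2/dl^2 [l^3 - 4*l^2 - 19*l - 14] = 6*l - 8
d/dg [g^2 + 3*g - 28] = 2*g + 3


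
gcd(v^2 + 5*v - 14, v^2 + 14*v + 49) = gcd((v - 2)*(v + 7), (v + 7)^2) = v + 7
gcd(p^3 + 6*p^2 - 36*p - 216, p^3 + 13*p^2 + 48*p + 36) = p^2 + 12*p + 36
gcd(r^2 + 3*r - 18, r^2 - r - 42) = r + 6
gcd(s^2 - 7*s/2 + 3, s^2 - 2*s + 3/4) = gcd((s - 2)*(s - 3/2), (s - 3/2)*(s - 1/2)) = s - 3/2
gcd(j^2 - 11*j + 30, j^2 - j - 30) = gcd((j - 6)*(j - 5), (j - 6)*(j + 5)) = j - 6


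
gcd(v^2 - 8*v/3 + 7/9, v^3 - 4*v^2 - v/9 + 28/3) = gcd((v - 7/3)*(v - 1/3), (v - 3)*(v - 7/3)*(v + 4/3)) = v - 7/3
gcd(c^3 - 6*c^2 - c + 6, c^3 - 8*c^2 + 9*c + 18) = c^2 - 5*c - 6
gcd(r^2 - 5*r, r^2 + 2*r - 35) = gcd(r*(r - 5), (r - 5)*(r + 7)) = r - 5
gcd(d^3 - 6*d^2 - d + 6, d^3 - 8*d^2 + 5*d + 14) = d + 1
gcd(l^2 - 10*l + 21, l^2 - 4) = 1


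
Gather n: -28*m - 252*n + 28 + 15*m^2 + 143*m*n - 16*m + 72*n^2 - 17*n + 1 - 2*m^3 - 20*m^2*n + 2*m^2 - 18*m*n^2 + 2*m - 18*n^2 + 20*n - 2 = -2*m^3 + 17*m^2 - 42*m + n^2*(54 - 18*m) + n*(-20*m^2 + 143*m - 249) + 27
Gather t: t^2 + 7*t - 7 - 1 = t^2 + 7*t - 8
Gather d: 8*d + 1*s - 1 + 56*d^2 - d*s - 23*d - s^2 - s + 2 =56*d^2 + d*(-s - 15) - s^2 + 1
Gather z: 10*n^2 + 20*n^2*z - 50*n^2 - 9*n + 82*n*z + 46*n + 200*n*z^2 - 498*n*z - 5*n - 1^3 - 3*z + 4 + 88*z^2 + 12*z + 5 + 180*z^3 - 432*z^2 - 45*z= -40*n^2 + 32*n + 180*z^3 + z^2*(200*n - 344) + z*(20*n^2 - 416*n - 36) + 8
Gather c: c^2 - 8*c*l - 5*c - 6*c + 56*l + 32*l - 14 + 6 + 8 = c^2 + c*(-8*l - 11) + 88*l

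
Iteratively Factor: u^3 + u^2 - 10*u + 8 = (u + 4)*(u^2 - 3*u + 2) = (u - 1)*(u + 4)*(u - 2)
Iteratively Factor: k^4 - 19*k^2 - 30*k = (k - 5)*(k^3 + 5*k^2 + 6*k) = (k - 5)*(k + 3)*(k^2 + 2*k) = k*(k - 5)*(k + 3)*(k + 2)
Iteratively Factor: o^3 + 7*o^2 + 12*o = (o)*(o^2 + 7*o + 12) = o*(o + 3)*(o + 4)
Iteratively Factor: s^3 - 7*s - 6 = (s + 1)*(s^2 - s - 6) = (s + 1)*(s + 2)*(s - 3)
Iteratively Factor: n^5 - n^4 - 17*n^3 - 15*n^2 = (n - 5)*(n^4 + 4*n^3 + 3*n^2) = (n - 5)*(n + 1)*(n^3 + 3*n^2) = n*(n - 5)*(n + 1)*(n^2 + 3*n) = n*(n - 5)*(n + 1)*(n + 3)*(n)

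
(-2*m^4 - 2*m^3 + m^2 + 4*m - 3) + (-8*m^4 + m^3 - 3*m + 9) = -10*m^4 - m^3 + m^2 + m + 6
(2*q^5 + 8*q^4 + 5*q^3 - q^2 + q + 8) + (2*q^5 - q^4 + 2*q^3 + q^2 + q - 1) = 4*q^5 + 7*q^4 + 7*q^3 + 2*q + 7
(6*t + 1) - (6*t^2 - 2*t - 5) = -6*t^2 + 8*t + 6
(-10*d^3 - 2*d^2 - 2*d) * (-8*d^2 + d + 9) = 80*d^5 + 6*d^4 - 76*d^3 - 20*d^2 - 18*d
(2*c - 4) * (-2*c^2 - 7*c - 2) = -4*c^3 - 6*c^2 + 24*c + 8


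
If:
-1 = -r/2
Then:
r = 2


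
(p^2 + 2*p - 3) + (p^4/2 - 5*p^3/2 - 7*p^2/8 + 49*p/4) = p^4/2 - 5*p^3/2 + p^2/8 + 57*p/4 - 3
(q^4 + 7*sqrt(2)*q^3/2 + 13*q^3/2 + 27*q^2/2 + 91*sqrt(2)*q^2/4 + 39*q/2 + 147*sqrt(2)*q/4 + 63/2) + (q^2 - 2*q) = q^4 + 7*sqrt(2)*q^3/2 + 13*q^3/2 + 29*q^2/2 + 91*sqrt(2)*q^2/4 + 35*q/2 + 147*sqrt(2)*q/4 + 63/2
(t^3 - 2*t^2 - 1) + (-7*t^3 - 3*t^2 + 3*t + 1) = -6*t^3 - 5*t^2 + 3*t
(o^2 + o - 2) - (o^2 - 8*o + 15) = 9*o - 17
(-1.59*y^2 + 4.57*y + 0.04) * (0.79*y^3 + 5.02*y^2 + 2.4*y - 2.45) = -1.2561*y^5 - 4.3715*y^4 + 19.157*y^3 + 15.0643*y^2 - 11.1005*y - 0.098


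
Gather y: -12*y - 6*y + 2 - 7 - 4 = -18*y - 9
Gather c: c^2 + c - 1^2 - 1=c^2 + c - 2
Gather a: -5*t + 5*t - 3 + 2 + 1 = 0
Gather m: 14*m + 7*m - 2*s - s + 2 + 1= 21*m - 3*s + 3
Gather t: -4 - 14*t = -14*t - 4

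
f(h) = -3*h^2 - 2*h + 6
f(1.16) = -0.36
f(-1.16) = 4.28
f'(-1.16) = 4.96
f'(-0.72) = 2.32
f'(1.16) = -8.96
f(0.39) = 4.76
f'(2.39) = -16.34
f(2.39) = -15.92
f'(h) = -6*h - 2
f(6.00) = -114.00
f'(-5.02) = 28.12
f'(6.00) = -38.00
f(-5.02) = -59.56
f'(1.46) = -10.76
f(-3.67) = -27.07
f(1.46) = -3.31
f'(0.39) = -4.34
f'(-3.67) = 20.02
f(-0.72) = 5.88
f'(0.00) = -2.00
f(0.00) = 6.00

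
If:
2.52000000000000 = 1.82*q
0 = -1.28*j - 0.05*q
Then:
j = -0.05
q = 1.38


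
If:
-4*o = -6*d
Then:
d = 2*o/3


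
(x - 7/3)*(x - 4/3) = x^2 - 11*x/3 + 28/9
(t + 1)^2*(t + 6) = t^3 + 8*t^2 + 13*t + 6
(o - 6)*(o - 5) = o^2 - 11*o + 30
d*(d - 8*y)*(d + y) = d^3 - 7*d^2*y - 8*d*y^2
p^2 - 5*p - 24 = (p - 8)*(p + 3)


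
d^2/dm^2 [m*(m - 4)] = 2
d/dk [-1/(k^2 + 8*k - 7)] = 2*(k + 4)/(k^2 + 8*k - 7)^2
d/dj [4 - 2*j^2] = -4*j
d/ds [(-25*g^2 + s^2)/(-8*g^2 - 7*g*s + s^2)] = g*(-175*g^2 + 34*g*s - 7*s^2)/(64*g^4 + 112*g^3*s + 33*g^2*s^2 - 14*g*s^3 + s^4)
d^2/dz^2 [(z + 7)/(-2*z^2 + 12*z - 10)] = (-4*(z - 3)^2*(z + 7) + (3*z + 1)*(z^2 - 6*z + 5))/(z^2 - 6*z + 5)^3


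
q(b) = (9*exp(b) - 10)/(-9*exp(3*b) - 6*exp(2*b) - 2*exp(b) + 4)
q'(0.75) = 0.06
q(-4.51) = -2.49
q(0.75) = -0.08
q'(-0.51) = -34.42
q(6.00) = 0.00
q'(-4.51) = 0.01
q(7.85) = -0.00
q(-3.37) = -2.47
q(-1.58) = -2.50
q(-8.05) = -2.50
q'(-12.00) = 0.00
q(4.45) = -0.00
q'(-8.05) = 0.00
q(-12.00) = -2.50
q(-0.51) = 3.50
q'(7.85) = 0.00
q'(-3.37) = 0.03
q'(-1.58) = -0.32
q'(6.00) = 0.00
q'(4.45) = 0.00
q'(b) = (9*exp(b) - 10)*(27*exp(3*b) + 12*exp(2*b) + 2*exp(b))/(-9*exp(3*b) - 6*exp(2*b) - 2*exp(b) + 4)^2 + 9*exp(b)/(-9*exp(3*b) - 6*exp(2*b) - 2*exp(b) + 4)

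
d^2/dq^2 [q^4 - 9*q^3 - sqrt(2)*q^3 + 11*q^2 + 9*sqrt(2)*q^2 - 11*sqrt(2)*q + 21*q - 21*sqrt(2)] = 12*q^2 - 54*q - 6*sqrt(2)*q + 22 + 18*sqrt(2)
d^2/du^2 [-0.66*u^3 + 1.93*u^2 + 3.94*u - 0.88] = 3.86 - 3.96*u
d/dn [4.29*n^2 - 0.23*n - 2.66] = 8.58*n - 0.23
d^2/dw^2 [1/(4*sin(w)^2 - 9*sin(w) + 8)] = (-64*sin(w)^4 + 108*sin(w)^3 + 143*sin(w)^2 - 288*sin(w) + 98)/(4*sin(w)^2 - 9*sin(w) + 8)^3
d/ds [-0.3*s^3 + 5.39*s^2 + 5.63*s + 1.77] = -0.9*s^2 + 10.78*s + 5.63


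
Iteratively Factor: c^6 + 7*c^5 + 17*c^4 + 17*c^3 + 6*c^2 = (c)*(c^5 + 7*c^4 + 17*c^3 + 17*c^2 + 6*c) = c*(c + 2)*(c^4 + 5*c^3 + 7*c^2 + 3*c) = c*(c + 1)*(c + 2)*(c^3 + 4*c^2 + 3*c) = c*(c + 1)*(c + 2)*(c + 3)*(c^2 + c) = c^2*(c + 1)*(c + 2)*(c + 3)*(c + 1)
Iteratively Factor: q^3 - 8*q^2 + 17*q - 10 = (q - 2)*(q^2 - 6*q + 5) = (q - 5)*(q - 2)*(q - 1)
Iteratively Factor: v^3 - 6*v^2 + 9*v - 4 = (v - 1)*(v^2 - 5*v + 4) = (v - 4)*(v - 1)*(v - 1)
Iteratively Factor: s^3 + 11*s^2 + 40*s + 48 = (s + 3)*(s^2 + 8*s + 16) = (s + 3)*(s + 4)*(s + 4)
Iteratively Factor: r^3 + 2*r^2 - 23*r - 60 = (r + 4)*(r^2 - 2*r - 15) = (r + 3)*(r + 4)*(r - 5)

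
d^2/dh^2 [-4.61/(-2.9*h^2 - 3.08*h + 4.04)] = (-77.5402*h^2 - 82.35304*h + 4.61*(5.8*h + 3.08)*(11.6*h + 6.16) + 108.02152)/(2.9*h^2 + 3.08*h - 4.04)^3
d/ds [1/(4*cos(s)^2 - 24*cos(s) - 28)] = (cos(s) - 3)*sin(s)/(2*(sin(s)^2 + 6*cos(s) + 6)^2)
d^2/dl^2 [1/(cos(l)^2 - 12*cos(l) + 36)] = 2*(-6*cos(l) - cos(2*l) + 2)/(cos(l) - 6)^4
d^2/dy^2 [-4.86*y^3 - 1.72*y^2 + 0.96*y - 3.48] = -29.16*y - 3.44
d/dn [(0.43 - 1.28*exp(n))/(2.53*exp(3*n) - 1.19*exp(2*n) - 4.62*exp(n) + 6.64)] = (6.4768*exp(3*n) - 4.7869*exp(2*n) + 1.0234*exp(n) - 6.5126)*exp(n)/(6.4009*exp(6*n) - 6.0214*exp(5*n) - 21.9611*exp(4*n) + 44.594*exp(3*n) + 5.5412*exp(2*n) - 61.3536*exp(n) + 44.0896)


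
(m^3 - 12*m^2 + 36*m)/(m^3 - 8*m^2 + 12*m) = (m - 6)/(m - 2)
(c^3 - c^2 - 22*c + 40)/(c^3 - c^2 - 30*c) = (c^2 - 6*c + 8)/(c*(c - 6))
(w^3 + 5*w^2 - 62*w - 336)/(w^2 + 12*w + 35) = (w^2 - 2*w - 48)/(w + 5)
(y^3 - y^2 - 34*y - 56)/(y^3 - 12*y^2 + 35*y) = (y^2 + 6*y + 8)/(y*(y - 5))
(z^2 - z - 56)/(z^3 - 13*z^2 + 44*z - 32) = (z + 7)/(z^2 - 5*z + 4)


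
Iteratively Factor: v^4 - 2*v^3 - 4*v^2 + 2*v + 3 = (v + 1)*(v^3 - 3*v^2 - v + 3) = (v + 1)^2*(v^2 - 4*v + 3) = (v - 3)*(v + 1)^2*(v - 1)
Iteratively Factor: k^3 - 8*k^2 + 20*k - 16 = (k - 2)*(k^2 - 6*k + 8) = (k - 2)^2*(k - 4)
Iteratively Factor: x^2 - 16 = (x - 4)*(x + 4)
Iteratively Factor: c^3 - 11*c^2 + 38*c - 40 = (c - 2)*(c^2 - 9*c + 20) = (c - 5)*(c - 2)*(c - 4)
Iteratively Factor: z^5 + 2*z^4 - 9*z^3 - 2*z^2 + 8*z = (z + 4)*(z^4 - 2*z^3 - z^2 + 2*z) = (z - 2)*(z + 4)*(z^3 - z) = z*(z - 2)*(z + 4)*(z^2 - 1) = z*(z - 2)*(z - 1)*(z + 4)*(z + 1)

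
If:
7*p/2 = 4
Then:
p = 8/7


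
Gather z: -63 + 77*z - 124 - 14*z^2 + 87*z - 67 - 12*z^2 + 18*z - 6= -26*z^2 + 182*z - 260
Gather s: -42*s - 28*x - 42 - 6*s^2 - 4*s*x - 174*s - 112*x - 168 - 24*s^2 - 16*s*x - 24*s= -30*s^2 + s*(-20*x - 240) - 140*x - 210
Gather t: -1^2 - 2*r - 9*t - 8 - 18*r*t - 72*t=-2*r + t*(-18*r - 81) - 9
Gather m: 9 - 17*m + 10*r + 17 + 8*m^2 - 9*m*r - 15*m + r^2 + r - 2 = 8*m^2 + m*(-9*r - 32) + r^2 + 11*r + 24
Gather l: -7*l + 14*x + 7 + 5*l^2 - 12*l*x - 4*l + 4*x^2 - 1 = 5*l^2 + l*(-12*x - 11) + 4*x^2 + 14*x + 6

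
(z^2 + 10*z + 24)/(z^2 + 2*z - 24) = (z + 4)/(z - 4)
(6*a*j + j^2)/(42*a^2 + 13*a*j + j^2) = j/(7*a + j)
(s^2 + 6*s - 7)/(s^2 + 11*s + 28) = (s - 1)/(s + 4)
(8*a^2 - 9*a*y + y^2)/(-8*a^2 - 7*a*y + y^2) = (-a + y)/(a + y)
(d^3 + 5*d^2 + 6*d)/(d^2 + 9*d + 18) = d*(d + 2)/(d + 6)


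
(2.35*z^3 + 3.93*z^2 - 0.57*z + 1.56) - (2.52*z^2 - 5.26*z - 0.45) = 2.35*z^3 + 1.41*z^2 + 4.69*z + 2.01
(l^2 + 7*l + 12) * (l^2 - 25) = l^4 + 7*l^3 - 13*l^2 - 175*l - 300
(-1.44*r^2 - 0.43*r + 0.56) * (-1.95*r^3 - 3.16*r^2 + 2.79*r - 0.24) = 2.808*r^5 + 5.3889*r^4 - 3.7508*r^3 - 2.6237*r^2 + 1.6656*r - 0.1344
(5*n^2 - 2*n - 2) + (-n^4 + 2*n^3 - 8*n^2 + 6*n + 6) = -n^4 + 2*n^3 - 3*n^2 + 4*n + 4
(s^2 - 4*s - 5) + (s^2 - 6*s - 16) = 2*s^2 - 10*s - 21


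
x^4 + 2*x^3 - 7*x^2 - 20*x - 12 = (x - 3)*(x + 1)*(x + 2)^2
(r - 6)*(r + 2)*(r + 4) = r^3 - 28*r - 48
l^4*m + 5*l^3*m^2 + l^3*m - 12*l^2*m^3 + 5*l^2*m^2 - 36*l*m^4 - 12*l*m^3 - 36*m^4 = (l - 3*m)*(l + 2*m)*(l + 6*m)*(l*m + m)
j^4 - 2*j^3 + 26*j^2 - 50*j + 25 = (j - 5*I)*(j + 5*I)*(-I*j + I)*(I*j - I)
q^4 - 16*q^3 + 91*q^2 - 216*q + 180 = (q - 6)*(q - 5)*(q - 3)*(q - 2)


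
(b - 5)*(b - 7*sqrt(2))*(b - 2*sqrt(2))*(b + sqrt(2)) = b^4 - 8*sqrt(2)*b^3 - 5*b^3 + 10*b^2 + 40*sqrt(2)*b^2 - 50*b + 28*sqrt(2)*b - 140*sqrt(2)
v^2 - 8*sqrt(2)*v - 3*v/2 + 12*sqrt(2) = (v - 3/2)*(v - 8*sqrt(2))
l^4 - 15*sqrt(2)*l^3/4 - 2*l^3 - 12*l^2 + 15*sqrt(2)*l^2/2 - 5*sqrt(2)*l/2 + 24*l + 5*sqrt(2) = (l - 2)*(l - 5*sqrt(2))*(sqrt(2)*l/2 + 1)*(sqrt(2)*l + 1/2)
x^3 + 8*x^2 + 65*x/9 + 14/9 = (x + 1/3)*(x + 2/3)*(x + 7)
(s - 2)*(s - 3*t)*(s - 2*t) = s^3 - 5*s^2*t - 2*s^2 + 6*s*t^2 + 10*s*t - 12*t^2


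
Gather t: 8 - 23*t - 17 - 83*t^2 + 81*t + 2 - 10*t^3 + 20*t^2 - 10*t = -10*t^3 - 63*t^2 + 48*t - 7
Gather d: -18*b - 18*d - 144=-18*b - 18*d - 144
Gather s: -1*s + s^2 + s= s^2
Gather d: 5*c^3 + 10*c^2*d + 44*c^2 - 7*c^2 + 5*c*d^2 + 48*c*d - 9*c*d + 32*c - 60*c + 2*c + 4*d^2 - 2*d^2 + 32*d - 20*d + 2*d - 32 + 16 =5*c^3 + 37*c^2 - 26*c + d^2*(5*c + 2) + d*(10*c^2 + 39*c + 14) - 16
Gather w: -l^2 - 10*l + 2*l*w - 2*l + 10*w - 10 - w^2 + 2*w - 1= -l^2 - 12*l - w^2 + w*(2*l + 12) - 11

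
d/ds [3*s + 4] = 3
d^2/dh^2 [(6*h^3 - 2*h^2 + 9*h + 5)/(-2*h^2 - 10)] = 3*(7*h^3 - 15*h^2 - 105*h + 25)/(h^6 + 15*h^4 + 75*h^2 + 125)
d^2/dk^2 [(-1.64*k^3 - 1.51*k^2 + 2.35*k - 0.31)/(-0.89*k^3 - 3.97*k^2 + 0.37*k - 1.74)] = (-3.5527136788005e-15*k^7 - 9.19708200000002*k^6 - 7.92829799999993*k^5 - 74.365908*k^4 - 108.60865*k^3 + 3.453636*k^2 + 121.579014*k + 1.919534)/(0.704969*k^9 + 9.433911*k^8 + 41.202372*k^7 + 58.861609*k^6 + 19.758576*k^5 + 80.464485*k^4 - 7.302277*k^3 + 36.773334*k^2 - 3.360636*k + 5.268024)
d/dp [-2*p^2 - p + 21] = -4*p - 1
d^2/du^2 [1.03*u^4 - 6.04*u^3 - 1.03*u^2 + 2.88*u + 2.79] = 12.36*u^2 - 36.24*u - 2.06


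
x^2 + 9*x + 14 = (x + 2)*(x + 7)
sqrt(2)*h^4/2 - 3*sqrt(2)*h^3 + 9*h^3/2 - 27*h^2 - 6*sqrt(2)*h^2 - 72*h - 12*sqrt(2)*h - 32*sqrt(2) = (h - 8)*(h + sqrt(2)/2)*(h + 4*sqrt(2))*(sqrt(2)*h/2 + sqrt(2))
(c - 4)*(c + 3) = c^2 - c - 12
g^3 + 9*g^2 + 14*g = g*(g + 2)*(g + 7)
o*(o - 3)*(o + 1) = o^3 - 2*o^2 - 3*o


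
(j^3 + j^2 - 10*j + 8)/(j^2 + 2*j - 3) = (j^2 + 2*j - 8)/(j + 3)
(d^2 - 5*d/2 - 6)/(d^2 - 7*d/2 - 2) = (2*d + 3)/(2*d + 1)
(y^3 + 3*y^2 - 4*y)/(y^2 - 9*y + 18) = y*(y^2 + 3*y - 4)/(y^2 - 9*y + 18)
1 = 1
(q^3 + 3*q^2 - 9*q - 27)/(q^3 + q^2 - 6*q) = (q^2 - 9)/(q*(q - 2))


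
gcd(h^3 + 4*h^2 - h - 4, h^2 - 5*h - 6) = h + 1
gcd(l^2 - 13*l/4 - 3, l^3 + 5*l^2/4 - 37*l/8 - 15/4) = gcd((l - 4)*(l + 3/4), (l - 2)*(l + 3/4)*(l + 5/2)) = l + 3/4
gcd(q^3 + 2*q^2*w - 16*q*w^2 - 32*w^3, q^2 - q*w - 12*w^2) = q - 4*w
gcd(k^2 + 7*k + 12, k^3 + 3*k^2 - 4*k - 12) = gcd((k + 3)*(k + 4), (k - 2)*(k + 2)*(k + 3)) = k + 3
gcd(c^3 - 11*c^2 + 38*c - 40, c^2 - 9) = 1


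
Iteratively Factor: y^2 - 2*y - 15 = (y - 5)*(y + 3)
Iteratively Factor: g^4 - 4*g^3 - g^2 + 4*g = (g - 1)*(g^3 - 3*g^2 - 4*g) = (g - 1)*(g + 1)*(g^2 - 4*g) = g*(g - 1)*(g + 1)*(g - 4)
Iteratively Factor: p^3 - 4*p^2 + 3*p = (p - 1)*(p^2 - 3*p) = p*(p - 1)*(p - 3)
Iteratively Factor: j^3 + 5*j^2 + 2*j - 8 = (j - 1)*(j^2 + 6*j + 8) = (j - 1)*(j + 4)*(j + 2)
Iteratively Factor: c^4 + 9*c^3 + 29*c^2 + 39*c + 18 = (c + 3)*(c^3 + 6*c^2 + 11*c + 6) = (c + 2)*(c + 3)*(c^2 + 4*c + 3) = (c + 1)*(c + 2)*(c + 3)*(c + 3)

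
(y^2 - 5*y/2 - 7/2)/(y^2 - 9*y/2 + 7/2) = (y + 1)/(y - 1)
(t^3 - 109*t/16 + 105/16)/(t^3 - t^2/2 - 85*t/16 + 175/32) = 2*(t + 3)/(2*t + 5)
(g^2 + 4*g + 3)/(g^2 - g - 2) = (g + 3)/(g - 2)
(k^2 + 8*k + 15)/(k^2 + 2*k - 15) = (k + 3)/(k - 3)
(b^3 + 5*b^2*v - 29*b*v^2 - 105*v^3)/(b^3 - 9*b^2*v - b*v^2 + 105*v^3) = (-b - 7*v)/(-b + 7*v)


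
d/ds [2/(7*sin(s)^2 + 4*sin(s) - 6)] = -4*(7*sin(s) + 2)*cos(s)/(7*sin(s)^2 + 4*sin(s) - 6)^2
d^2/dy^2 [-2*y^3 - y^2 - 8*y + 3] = -12*y - 2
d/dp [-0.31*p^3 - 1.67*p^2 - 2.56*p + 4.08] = -0.93*p^2 - 3.34*p - 2.56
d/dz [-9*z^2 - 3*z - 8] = -18*z - 3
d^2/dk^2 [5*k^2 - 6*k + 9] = 10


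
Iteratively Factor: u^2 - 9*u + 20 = (u - 5)*(u - 4)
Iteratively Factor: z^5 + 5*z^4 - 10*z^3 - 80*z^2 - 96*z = (z)*(z^4 + 5*z^3 - 10*z^2 - 80*z - 96) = z*(z + 4)*(z^3 + z^2 - 14*z - 24) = z*(z + 2)*(z + 4)*(z^2 - z - 12) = z*(z - 4)*(z + 2)*(z + 4)*(z + 3)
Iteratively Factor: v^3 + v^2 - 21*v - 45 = (v + 3)*(v^2 - 2*v - 15) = (v + 3)^2*(v - 5)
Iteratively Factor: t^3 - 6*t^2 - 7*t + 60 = (t - 5)*(t^2 - t - 12) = (t - 5)*(t + 3)*(t - 4)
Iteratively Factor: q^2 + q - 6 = (q - 2)*(q + 3)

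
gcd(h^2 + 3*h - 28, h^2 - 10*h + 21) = 1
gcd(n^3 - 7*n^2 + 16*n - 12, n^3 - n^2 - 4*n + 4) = n - 2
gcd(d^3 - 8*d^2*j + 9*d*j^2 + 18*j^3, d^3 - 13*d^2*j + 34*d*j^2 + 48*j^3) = d^2 - 5*d*j - 6*j^2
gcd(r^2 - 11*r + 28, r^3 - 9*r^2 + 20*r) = r - 4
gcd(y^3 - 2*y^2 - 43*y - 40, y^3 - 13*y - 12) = y + 1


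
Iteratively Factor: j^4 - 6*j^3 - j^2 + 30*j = (j + 2)*(j^3 - 8*j^2 + 15*j) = j*(j + 2)*(j^2 - 8*j + 15) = j*(j - 3)*(j + 2)*(j - 5)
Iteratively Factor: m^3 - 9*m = (m + 3)*(m^2 - 3*m) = m*(m + 3)*(m - 3)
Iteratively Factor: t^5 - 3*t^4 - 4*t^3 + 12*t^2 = (t)*(t^4 - 3*t^3 - 4*t^2 + 12*t) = t*(t - 2)*(t^3 - t^2 - 6*t) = t^2*(t - 2)*(t^2 - t - 6) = t^2*(t - 3)*(t - 2)*(t + 2)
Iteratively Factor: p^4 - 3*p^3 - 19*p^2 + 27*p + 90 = (p - 5)*(p^3 + 2*p^2 - 9*p - 18) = (p - 5)*(p + 3)*(p^2 - p - 6) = (p - 5)*(p + 2)*(p + 3)*(p - 3)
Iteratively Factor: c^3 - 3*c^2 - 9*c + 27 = (c - 3)*(c^2 - 9) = (c - 3)*(c + 3)*(c - 3)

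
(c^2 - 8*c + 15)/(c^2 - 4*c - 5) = (c - 3)/(c + 1)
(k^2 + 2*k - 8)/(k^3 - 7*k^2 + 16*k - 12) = (k + 4)/(k^2 - 5*k + 6)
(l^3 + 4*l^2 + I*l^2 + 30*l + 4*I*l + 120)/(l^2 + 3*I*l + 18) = (l^2 + l*(4 - 5*I) - 20*I)/(l - 3*I)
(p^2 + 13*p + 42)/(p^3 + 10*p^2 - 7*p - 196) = (p + 6)/(p^2 + 3*p - 28)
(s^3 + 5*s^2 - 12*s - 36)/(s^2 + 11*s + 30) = (s^2 - s - 6)/(s + 5)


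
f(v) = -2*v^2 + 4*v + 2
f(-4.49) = -56.28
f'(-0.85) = 7.40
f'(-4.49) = 21.96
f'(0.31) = 2.76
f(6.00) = -46.00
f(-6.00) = -94.00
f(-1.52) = -8.70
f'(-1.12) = 8.48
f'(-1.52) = 10.08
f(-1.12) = -4.99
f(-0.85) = -2.84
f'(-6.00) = 28.00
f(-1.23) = -5.95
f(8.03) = -94.84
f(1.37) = 3.73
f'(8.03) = -28.12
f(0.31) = 3.05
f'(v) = 4 - 4*v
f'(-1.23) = 8.92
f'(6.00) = -20.00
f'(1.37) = -1.48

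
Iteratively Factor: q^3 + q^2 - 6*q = (q)*(q^2 + q - 6) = q*(q - 2)*(q + 3)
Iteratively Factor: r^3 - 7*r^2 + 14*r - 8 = (r - 1)*(r^2 - 6*r + 8) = (r - 2)*(r - 1)*(r - 4)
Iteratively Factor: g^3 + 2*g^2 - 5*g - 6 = (g + 1)*(g^2 + g - 6) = (g + 1)*(g + 3)*(g - 2)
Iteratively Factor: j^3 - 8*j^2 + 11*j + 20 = (j - 4)*(j^2 - 4*j - 5) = (j - 5)*(j - 4)*(j + 1)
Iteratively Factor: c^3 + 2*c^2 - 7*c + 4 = (c + 4)*(c^2 - 2*c + 1) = (c - 1)*(c + 4)*(c - 1)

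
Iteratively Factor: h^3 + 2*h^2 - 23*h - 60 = (h + 4)*(h^2 - 2*h - 15) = (h - 5)*(h + 4)*(h + 3)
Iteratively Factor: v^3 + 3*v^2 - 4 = (v + 2)*(v^2 + v - 2) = (v - 1)*(v + 2)*(v + 2)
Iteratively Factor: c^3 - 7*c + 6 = (c - 2)*(c^2 + 2*c - 3) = (c - 2)*(c + 3)*(c - 1)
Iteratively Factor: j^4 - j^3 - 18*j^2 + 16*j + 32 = (j - 4)*(j^3 + 3*j^2 - 6*j - 8) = (j - 4)*(j + 4)*(j^2 - j - 2) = (j - 4)*(j + 1)*(j + 4)*(j - 2)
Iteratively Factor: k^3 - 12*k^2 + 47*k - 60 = (k - 4)*(k^2 - 8*k + 15) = (k - 4)*(k - 3)*(k - 5)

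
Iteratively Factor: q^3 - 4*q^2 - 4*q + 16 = (q - 2)*(q^2 - 2*q - 8) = (q - 2)*(q + 2)*(q - 4)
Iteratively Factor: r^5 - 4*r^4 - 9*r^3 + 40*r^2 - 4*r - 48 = (r - 2)*(r^4 - 2*r^3 - 13*r^2 + 14*r + 24) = (r - 2)*(r + 3)*(r^3 - 5*r^2 + 2*r + 8) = (r - 2)*(r + 1)*(r + 3)*(r^2 - 6*r + 8) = (r - 2)^2*(r + 1)*(r + 3)*(r - 4)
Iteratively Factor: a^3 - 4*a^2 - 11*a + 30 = (a - 2)*(a^2 - 2*a - 15) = (a - 2)*(a + 3)*(a - 5)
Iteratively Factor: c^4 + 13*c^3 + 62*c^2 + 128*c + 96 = (c + 4)*(c^3 + 9*c^2 + 26*c + 24) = (c + 2)*(c + 4)*(c^2 + 7*c + 12) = (c + 2)*(c + 3)*(c + 4)*(c + 4)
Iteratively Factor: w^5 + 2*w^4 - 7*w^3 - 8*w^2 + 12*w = (w + 2)*(w^4 - 7*w^2 + 6*w) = (w - 2)*(w + 2)*(w^3 + 2*w^2 - 3*w) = (w - 2)*(w - 1)*(w + 2)*(w^2 + 3*w) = w*(w - 2)*(w - 1)*(w + 2)*(w + 3)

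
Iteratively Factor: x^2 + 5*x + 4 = (x + 4)*(x + 1)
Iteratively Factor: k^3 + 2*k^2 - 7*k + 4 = (k - 1)*(k^2 + 3*k - 4) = (k - 1)*(k + 4)*(k - 1)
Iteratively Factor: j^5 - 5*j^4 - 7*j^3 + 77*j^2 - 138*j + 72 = (j + 4)*(j^4 - 9*j^3 + 29*j^2 - 39*j + 18) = (j - 3)*(j + 4)*(j^3 - 6*j^2 + 11*j - 6) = (j - 3)*(j - 2)*(j + 4)*(j^2 - 4*j + 3) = (j - 3)^2*(j - 2)*(j + 4)*(j - 1)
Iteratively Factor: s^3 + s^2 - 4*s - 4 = (s - 2)*(s^2 + 3*s + 2) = (s - 2)*(s + 1)*(s + 2)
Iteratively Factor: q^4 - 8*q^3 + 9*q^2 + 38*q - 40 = (q - 1)*(q^3 - 7*q^2 + 2*q + 40) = (q - 5)*(q - 1)*(q^2 - 2*q - 8) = (q - 5)*(q - 1)*(q + 2)*(q - 4)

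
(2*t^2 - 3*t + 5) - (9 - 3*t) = 2*t^2 - 4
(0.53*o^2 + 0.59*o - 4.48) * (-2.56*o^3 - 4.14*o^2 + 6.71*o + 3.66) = -1.3568*o^5 - 3.7046*o^4 + 12.5825*o^3 + 24.4459*o^2 - 27.9014*o - 16.3968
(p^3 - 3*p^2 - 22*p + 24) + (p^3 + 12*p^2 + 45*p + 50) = 2*p^3 + 9*p^2 + 23*p + 74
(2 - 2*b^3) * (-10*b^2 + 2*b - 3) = 20*b^5 - 4*b^4 + 6*b^3 - 20*b^2 + 4*b - 6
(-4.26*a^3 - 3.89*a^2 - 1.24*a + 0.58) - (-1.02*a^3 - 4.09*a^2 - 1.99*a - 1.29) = -3.24*a^3 + 0.2*a^2 + 0.75*a + 1.87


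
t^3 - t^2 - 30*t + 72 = (t - 4)*(t - 3)*(t + 6)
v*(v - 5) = v^2 - 5*v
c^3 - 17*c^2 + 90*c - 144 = (c - 8)*(c - 6)*(c - 3)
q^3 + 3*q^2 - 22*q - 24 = (q - 4)*(q + 1)*(q + 6)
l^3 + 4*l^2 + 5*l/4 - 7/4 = (l - 1/2)*(l + 1)*(l + 7/2)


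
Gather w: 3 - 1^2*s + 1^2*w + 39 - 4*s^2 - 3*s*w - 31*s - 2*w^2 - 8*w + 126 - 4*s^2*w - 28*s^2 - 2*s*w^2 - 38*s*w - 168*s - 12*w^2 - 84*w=-32*s^2 - 200*s + w^2*(-2*s - 14) + w*(-4*s^2 - 41*s - 91) + 168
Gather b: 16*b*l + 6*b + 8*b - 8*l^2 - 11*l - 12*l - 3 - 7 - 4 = b*(16*l + 14) - 8*l^2 - 23*l - 14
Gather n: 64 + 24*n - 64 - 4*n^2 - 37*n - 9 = -4*n^2 - 13*n - 9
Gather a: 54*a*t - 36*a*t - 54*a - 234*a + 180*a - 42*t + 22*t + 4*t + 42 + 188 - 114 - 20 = a*(18*t - 108) - 16*t + 96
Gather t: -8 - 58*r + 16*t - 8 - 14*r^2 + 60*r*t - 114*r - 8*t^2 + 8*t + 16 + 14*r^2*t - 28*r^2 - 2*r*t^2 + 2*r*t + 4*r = -42*r^2 - 168*r + t^2*(-2*r - 8) + t*(14*r^2 + 62*r + 24)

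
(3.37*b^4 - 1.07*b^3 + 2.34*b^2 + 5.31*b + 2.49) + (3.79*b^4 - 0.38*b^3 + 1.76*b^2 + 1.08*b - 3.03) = 7.16*b^4 - 1.45*b^3 + 4.1*b^2 + 6.39*b - 0.54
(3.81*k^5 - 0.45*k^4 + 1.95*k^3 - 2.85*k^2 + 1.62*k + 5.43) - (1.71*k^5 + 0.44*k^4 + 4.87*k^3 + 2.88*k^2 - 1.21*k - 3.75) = 2.1*k^5 - 0.89*k^4 - 2.92*k^3 - 5.73*k^2 + 2.83*k + 9.18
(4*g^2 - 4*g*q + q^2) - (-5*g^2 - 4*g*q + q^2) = 9*g^2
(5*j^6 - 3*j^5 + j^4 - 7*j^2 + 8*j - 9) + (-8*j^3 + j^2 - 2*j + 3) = 5*j^6 - 3*j^5 + j^4 - 8*j^3 - 6*j^2 + 6*j - 6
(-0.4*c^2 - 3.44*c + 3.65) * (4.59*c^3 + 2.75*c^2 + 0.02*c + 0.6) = -1.836*c^5 - 16.8896*c^4 + 7.2855*c^3 + 9.7287*c^2 - 1.991*c + 2.19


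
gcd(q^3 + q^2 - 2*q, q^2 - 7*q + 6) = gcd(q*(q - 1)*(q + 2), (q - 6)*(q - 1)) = q - 1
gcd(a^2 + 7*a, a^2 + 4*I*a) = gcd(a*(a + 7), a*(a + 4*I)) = a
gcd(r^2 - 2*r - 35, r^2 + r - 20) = r + 5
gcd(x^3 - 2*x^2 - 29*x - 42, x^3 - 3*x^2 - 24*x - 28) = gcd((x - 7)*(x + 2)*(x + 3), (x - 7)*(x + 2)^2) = x^2 - 5*x - 14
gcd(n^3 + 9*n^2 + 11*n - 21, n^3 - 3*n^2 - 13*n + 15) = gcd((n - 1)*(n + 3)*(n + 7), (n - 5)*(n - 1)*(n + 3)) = n^2 + 2*n - 3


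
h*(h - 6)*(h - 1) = h^3 - 7*h^2 + 6*h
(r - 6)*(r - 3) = r^2 - 9*r + 18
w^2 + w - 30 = (w - 5)*(w + 6)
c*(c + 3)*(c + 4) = c^3 + 7*c^2 + 12*c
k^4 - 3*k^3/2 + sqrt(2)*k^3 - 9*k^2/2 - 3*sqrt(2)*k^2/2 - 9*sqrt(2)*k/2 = k*(k - 3)*(k + 3/2)*(k + sqrt(2))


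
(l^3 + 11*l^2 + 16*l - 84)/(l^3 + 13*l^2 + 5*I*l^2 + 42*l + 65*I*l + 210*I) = (l - 2)/(l + 5*I)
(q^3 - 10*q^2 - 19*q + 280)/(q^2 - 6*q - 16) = (q^2 - 2*q - 35)/(q + 2)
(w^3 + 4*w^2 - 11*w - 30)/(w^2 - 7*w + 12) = (w^2 + 7*w + 10)/(w - 4)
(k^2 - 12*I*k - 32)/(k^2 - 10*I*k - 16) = (k - 4*I)/(k - 2*I)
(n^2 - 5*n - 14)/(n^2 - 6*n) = (n^2 - 5*n - 14)/(n*(n - 6))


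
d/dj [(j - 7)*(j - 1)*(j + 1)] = 3*j^2 - 14*j - 1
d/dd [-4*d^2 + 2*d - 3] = 2 - 8*d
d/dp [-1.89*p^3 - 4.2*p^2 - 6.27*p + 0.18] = -5.67*p^2 - 8.4*p - 6.27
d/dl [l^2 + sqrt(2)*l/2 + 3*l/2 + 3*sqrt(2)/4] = 2*l + sqrt(2)/2 + 3/2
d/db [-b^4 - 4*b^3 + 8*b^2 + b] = -4*b^3 - 12*b^2 + 16*b + 1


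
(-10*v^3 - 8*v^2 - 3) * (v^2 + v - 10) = -10*v^5 - 18*v^4 + 92*v^3 + 77*v^2 - 3*v + 30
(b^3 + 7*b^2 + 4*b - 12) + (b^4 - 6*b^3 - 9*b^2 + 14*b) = b^4 - 5*b^3 - 2*b^2 + 18*b - 12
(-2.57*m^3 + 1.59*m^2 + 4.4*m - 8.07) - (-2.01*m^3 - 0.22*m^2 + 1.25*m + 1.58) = -0.56*m^3 + 1.81*m^2 + 3.15*m - 9.65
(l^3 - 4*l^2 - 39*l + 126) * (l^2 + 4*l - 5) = l^5 - 60*l^3 - 10*l^2 + 699*l - 630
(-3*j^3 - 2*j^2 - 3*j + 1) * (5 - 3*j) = 9*j^4 - 9*j^3 - j^2 - 18*j + 5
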